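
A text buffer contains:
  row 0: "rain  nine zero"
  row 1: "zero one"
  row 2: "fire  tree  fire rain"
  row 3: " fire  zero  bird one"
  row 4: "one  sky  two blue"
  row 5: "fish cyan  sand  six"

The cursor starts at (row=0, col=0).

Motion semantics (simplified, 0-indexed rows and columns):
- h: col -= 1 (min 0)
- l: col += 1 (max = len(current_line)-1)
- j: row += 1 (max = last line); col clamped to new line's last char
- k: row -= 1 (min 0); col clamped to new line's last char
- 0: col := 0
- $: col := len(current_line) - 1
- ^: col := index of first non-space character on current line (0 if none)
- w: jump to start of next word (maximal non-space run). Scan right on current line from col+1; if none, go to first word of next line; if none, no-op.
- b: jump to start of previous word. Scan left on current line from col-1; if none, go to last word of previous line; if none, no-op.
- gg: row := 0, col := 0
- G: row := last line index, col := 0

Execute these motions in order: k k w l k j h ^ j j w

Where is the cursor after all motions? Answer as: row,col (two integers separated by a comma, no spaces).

Answer: 3,1

Derivation:
After 1 (k): row=0 col=0 char='r'
After 2 (k): row=0 col=0 char='r'
After 3 (w): row=0 col=6 char='n'
After 4 (l): row=0 col=7 char='i'
After 5 (k): row=0 col=7 char='i'
After 6 (j): row=1 col=7 char='e'
After 7 (h): row=1 col=6 char='n'
After 8 (^): row=1 col=0 char='z'
After 9 (j): row=2 col=0 char='f'
After 10 (j): row=3 col=0 char='_'
After 11 (w): row=3 col=1 char='f'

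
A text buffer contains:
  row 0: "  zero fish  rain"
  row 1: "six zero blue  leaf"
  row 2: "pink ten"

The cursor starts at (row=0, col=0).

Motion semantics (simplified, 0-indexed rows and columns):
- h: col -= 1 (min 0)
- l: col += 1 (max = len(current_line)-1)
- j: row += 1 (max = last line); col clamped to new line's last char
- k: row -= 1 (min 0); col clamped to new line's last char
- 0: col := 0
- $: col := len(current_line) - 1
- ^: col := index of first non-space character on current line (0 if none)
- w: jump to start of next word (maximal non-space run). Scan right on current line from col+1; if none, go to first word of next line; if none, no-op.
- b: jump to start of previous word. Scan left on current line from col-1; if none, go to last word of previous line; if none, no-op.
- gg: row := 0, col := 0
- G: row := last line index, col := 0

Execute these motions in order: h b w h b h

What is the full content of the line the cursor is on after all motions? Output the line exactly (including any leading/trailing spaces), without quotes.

After 1 (h): row=0 col=0 char='_'
After 2 (b): row=0 col=0 char='_'
After 3 (w): row=0 col=2 char='z'
After 4 (h): row=0 col=1 char='_'
After 5 (b): row=0 col=1 char='_'
After 6 (h): row=0 col=0 char='_'

Answer:   zero fish  rain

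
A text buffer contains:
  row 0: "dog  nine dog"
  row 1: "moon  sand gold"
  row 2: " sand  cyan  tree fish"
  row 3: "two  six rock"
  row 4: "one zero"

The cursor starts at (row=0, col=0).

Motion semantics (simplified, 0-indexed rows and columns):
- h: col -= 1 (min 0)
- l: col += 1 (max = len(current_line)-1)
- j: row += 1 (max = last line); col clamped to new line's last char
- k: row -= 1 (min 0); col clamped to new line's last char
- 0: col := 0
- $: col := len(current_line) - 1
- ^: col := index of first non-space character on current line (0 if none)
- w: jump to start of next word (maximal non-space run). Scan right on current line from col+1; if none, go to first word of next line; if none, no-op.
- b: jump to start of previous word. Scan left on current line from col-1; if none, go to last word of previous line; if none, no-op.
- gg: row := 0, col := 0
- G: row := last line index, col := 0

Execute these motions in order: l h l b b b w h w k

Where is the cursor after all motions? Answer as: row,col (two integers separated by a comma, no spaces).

Answer: 0,5

Derivation:
After 1 (l): row=0 col=1 char='o'
After 2 (h): row=0 col=0 char='d'
After 3 (l): row=0 col=1 char='o'
After 4 (b): row=0 col=0 char='d'
After 5 (b): row=0 col=0 char='d'
After 6 (b): row=0 col=0 char='d'
After 7 (w): row=0 col=5 char='n'
After 8 (h): row=0 col=4 char='_'
After 9 (w): row=0 col=5 char='n'
After 10 (k): row=0 col=5 char='n'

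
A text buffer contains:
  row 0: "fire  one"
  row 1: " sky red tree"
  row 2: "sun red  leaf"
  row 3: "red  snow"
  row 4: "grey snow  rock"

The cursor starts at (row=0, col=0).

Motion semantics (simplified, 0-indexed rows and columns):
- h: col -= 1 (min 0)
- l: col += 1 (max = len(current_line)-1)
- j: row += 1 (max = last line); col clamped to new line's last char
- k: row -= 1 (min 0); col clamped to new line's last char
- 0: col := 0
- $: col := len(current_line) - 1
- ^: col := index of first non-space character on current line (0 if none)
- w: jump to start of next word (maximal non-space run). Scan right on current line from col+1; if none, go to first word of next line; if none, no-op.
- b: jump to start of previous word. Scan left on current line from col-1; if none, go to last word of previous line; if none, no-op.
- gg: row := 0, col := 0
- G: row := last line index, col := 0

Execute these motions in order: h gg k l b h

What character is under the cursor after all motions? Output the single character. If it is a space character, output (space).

Answer: f

Derivation:
After 1 (h): row=0 col=0 char='f'
After 2 (gg): row=0 col=0 char='f'
After 3 (k): row=0 col=0 char='f'
After 4 (l): row=0 col=1 char='i'
After 5 (b): row=0 col=0 char='f'
After 6 (h): row=0 col=0 char='f'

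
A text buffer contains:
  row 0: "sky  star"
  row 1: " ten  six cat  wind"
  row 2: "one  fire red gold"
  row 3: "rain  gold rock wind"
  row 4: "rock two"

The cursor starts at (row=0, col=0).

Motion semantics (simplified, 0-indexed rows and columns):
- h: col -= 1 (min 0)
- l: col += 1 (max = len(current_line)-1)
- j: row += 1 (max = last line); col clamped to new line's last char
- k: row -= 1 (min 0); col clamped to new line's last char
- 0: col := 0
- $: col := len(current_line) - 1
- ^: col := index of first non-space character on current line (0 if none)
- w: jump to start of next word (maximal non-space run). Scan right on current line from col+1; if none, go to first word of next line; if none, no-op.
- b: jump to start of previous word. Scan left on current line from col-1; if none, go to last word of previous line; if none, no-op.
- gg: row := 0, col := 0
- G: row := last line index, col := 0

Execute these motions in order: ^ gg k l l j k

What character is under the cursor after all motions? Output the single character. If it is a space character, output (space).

After 1 (^): row=0 col=0 char='s'
After 2 (gg): row=0 col=0 char='s'
After 3 (k): row=0 col=0 char='s'
After 4 (l): row=0 col=1 char='k'
After 5 (l): row=0 col=2 char='y'
After 6 (j): row=1 col=2 char='e'
After 7 (k): row=0 col=2 char='y'

Answer: y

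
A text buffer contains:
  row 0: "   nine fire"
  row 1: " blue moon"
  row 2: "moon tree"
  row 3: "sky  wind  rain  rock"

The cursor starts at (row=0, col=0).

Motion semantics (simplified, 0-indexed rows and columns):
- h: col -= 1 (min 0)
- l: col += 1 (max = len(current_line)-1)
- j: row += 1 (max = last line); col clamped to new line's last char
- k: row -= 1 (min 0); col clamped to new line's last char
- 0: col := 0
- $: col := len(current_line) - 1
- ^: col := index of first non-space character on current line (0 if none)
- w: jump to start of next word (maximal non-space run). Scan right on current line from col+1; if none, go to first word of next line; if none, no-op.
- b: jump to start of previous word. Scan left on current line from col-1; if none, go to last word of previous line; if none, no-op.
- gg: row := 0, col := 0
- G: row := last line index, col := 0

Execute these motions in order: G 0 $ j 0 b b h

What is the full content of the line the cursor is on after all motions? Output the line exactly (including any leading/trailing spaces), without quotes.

After 1 (G): row=3 col=0 char='s'
After 2 (0): row=3 col=0 char='s'
After 3 ($): row=3 col=20 char='k'
After 4 (j): row=3 col=20 char='k'
After 5 (0): row=3 col=0 char='s'
After 6 (b): row=2 col=5 char='t'
After 7 (b): row=2 col=0 char='m'
After 8 (h): row=2 col=0 char='m'

Answer: moon tree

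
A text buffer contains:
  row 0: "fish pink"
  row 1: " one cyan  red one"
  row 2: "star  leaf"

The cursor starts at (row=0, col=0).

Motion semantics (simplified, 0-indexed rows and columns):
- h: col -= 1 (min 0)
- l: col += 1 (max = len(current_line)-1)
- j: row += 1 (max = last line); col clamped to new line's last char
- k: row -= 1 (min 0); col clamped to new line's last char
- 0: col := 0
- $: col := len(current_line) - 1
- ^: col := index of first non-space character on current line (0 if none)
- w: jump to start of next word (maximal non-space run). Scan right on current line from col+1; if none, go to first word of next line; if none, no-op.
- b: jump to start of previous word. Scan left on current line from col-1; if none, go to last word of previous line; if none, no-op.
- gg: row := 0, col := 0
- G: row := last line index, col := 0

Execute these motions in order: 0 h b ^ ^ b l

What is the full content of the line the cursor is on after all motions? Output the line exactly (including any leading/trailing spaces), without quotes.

Answer: fish pink

Derivation:
After 1 (0): row=0 col=0 char='f'
After 2 (h): row=0 col=0 char='f'
After 3 (b): row=0 col=0 char='f'
After 4 (^): row=0 col=0 char='f'
After 5 (^): row=0 col=0 char='f'
After 6 (b): row=0 col=0 char='f'
After 7 (l): row=0 col=1 char='i'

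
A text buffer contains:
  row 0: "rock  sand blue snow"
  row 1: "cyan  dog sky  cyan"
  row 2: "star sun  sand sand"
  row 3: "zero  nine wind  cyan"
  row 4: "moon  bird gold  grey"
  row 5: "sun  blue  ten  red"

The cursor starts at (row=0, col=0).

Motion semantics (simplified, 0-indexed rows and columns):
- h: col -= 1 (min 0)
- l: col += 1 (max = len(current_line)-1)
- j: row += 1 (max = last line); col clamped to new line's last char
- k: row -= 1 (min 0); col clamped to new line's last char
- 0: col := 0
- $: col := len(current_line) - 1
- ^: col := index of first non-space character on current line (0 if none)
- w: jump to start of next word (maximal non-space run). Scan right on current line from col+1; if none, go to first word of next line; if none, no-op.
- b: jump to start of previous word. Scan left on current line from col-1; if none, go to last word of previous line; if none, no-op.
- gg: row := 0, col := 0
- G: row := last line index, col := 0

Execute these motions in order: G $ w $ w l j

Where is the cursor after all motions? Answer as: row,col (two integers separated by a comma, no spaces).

Answer: 5,18

Derivation:
After 1 (G): row=5 col=0 char='s'
After 2 ($): row=5 col=18 char='d'
After 3 (w): row=5 col=18 char='d'
After 4 ($): row=5 col=18 char='d'
After 5 (w): row=5 col=18 char='d'
After 6 (l): row=5 col=18 char='d'
After 7 (j): row=5 col=18 char='d'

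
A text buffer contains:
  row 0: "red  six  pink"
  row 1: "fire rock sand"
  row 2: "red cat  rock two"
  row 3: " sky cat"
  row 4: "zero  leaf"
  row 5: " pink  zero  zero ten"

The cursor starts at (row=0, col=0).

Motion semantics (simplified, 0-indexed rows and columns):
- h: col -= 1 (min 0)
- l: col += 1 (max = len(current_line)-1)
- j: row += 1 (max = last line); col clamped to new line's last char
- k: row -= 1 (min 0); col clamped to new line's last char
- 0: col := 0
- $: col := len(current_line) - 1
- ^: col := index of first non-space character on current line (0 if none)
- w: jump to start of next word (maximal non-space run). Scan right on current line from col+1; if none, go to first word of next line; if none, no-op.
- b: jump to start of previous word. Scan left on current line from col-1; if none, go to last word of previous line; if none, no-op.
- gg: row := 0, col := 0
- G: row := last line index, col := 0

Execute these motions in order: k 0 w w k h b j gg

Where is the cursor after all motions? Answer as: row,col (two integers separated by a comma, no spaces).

Answer: 0,0

Derivation:
After 1 (k): row=0 col=0 char='r'
After 2 (0): row=0 col=0 char='r'
After 3 (w): row=0 col=5 char='s'
After 4 (w): row=0 col=10 char='p'
After 5 (k): row=0 col=10 char='p'
After 6 (h): row=0 col=9 char='_'
After 7 (b): row=0 col=5 char='s'
After 8 (j): row=1 col=5 char='r'
After 9 (gg): row=0 col=0 char='r'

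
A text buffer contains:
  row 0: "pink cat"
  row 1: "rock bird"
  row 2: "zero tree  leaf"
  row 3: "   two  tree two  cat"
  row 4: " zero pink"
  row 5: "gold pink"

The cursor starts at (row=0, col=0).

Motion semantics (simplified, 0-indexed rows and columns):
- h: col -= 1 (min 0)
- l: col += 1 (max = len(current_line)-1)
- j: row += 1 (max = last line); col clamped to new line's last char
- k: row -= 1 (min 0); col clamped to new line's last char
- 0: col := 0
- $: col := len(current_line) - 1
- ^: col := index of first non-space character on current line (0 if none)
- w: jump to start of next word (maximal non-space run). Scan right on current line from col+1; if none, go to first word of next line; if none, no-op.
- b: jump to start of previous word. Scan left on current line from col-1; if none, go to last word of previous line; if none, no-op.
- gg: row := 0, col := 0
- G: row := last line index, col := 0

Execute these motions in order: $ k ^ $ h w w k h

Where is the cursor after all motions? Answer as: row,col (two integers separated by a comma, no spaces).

Answer: 0,4

Derivation:
After 1 ($): row=0 col=7 char='t'
After 2 (k): row=0 col=7 char='t'
After 3 (^): row=0 col=0 char='p'
After 4 ($): row=0 col=7 char='t'
After 5 (h): row=0 col=6 char='a'
After 6 (w): row=1 col=0 char='r'
After 7 (w): row=1 col=5 char='b'
After 8 (k): row=0 col=5 char='c'
After 9 (h): row=0 col=4 char='_'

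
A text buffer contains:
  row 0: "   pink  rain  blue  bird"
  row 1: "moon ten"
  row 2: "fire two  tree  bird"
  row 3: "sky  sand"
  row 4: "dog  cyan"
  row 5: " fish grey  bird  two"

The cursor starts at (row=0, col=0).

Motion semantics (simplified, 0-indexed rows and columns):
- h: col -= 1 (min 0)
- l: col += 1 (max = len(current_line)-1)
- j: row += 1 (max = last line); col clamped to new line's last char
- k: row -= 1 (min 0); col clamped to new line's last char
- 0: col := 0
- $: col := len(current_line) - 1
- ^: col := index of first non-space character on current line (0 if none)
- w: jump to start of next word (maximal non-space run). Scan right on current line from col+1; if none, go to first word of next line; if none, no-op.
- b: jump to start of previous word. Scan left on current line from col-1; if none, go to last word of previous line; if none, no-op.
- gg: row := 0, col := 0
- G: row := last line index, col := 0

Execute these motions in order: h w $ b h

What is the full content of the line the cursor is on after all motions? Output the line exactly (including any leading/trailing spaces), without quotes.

After 1 (h): row=0 col=0 char='_'
After 2 (w): row=0 col=3 char='p'
After 3 ($): row=0 col=24 char='d'
After 4 (b): row=0 col=21 char='b'
After 5 (h): row=0 col=20 char='_'

Answer:    pink  rain  blue  bird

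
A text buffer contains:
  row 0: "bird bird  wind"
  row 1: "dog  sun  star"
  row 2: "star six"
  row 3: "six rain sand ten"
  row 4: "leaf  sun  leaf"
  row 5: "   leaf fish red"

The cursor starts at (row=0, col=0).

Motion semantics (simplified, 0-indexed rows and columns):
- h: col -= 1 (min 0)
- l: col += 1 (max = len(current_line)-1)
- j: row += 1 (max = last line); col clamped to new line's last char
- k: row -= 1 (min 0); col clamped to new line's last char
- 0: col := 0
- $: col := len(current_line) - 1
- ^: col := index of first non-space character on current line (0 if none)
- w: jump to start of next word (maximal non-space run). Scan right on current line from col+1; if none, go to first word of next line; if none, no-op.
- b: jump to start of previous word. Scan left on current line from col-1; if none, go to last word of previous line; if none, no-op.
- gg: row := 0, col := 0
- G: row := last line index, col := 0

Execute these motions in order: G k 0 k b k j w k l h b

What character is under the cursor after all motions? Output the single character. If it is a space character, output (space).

After 1 (G): row=5 col=0 char='_'
After 2 (k): row=4 col=0 char='l'
After 3 (0): row=4 col=0 char='l'
After 4 (k): row=3 col=0 char='s'
After 5 (b): row=2 col=5 char='s'
After 6 (k): row=1 col=5 char='s'
After 7 (j): row=2 col=5 char='s'
After 8 (w): row=3 col=0 char='s'
After 9 (k): row=2 col=0 char='s'
After 10 (l): row=2 col=1 char='t'
After 11 (h): row=2 col=0 char='s'
After 12 (b): row=1 col=10 char='s'

Answer: s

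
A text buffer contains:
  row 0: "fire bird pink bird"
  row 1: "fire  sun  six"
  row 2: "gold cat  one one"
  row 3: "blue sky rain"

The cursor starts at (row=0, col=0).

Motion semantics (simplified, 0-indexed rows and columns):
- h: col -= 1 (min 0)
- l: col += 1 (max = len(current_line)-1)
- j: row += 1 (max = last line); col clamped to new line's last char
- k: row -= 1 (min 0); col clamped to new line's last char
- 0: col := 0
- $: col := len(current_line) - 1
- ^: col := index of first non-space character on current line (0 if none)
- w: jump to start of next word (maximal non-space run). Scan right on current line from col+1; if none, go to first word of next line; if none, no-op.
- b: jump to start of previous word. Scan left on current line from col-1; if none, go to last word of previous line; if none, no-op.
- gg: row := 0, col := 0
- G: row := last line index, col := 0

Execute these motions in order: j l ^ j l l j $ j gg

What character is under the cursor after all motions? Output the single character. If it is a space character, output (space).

After 1 (j): row=1 col=0 char='f'
After 2 (l): row=1 col=1 char='i'
After 3 (^): row=1 col=0 char='f'
After 4 (j): row=2 col=0 char='g'
After 5 (l): row=2 col=1 char='o'
After 6 (l): row=2 col=2 char='l'
After 7 (j): row=3 col=2 char='u'
After 8 ($): row=3 col=12 char='n'
After 9 (j): row=3 col=12 char='n'
After 10 (gg): row=0 col=0 char='f'

Answer: f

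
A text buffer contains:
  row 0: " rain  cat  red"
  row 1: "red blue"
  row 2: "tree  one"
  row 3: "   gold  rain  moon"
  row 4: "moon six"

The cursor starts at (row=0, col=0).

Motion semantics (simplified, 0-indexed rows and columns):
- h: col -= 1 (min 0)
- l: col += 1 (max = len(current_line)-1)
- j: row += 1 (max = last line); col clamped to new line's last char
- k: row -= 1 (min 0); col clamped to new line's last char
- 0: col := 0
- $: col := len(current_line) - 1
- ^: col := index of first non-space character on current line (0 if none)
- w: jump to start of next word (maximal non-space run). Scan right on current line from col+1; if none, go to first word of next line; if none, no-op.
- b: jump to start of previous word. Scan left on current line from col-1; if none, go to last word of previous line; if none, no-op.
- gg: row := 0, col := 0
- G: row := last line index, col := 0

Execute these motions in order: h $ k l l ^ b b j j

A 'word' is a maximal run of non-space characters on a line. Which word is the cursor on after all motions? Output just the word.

After 1 (h): row=0 col=0 char='_'
After 2 ($): row=0 col=14 char='d'
After 3 (k): row=0 col=14 char='d'
After 4 (l): row=0 col=14 char='d'
After 5 (l): row=0 col=14 char='d'
After 6 (^): row=0 col=1 char='r'
After 7 (b): row=0 col=1 char='r'
After 8 (b): row=0 col=1 char='r'
After 9 (j): row=1 col=1 char='e'
After 10 (j): row=2 col=1 char='r'

Answer: tree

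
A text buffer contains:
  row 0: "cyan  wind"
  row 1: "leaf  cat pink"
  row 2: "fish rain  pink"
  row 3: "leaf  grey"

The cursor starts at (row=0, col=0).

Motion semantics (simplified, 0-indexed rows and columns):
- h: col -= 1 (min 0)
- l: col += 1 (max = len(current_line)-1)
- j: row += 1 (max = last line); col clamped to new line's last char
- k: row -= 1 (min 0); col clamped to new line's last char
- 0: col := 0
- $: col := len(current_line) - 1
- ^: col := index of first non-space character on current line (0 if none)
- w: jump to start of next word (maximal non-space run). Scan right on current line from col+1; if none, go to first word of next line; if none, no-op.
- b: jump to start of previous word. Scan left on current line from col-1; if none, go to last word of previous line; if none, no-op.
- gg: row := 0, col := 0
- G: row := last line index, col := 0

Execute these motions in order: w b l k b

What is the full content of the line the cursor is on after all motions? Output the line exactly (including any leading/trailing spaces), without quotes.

Answer: cyan  wind

Derivation:
After 1 (w): row=0 col=6 char='w'
After 2 (b): row=0 col=0 char='c'
After 3 (l): row=0 col=1 char='y'
After 4 (k): row=0 col=1 char='y'
After 5 (b): row=0 col=0 char='c'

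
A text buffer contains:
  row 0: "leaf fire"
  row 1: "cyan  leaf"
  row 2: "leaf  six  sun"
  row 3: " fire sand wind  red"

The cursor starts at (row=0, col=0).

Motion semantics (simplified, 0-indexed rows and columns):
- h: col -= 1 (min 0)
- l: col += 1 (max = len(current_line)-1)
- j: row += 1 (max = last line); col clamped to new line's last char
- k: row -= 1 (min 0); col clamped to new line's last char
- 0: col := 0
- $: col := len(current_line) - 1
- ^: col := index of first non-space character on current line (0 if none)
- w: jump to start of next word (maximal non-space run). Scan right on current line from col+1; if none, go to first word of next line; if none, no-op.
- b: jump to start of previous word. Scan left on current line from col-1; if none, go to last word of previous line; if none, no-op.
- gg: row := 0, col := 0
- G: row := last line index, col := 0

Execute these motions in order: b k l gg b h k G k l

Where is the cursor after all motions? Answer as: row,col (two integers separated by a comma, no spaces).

Answer: 2,1

Derivation:
After 1 (b): row=0 col=0 char='l'
After 2 (k): row=0 col=0 char='l'
After 3 (l): row=0 col=1 char='e'
After 4 (gg): row=0 col=0 char='l'
After 5 (b): row=0 col=0 char='l'
After 6 (h): row=0 col=0 char='l'
After 7 (k): row=0 col=0 char='l'
After 8 (G): row=3 col=0 char='_'
After 9 (k): row=2 col=0 char='l'
After 10 (l): row=2 col=1 char='e'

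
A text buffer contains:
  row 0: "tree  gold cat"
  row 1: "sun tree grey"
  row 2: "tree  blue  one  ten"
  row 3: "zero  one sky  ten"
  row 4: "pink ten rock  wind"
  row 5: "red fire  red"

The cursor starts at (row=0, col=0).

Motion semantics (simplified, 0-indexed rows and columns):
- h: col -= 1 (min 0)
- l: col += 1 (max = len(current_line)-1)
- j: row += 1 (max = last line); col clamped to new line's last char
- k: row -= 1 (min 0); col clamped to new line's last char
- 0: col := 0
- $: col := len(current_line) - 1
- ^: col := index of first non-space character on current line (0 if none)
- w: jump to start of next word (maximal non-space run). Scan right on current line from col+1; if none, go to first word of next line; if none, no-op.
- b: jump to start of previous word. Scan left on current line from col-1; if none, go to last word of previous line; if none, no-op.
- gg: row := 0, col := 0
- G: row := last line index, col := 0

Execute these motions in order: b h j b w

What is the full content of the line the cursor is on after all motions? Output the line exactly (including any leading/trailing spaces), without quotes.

Answer: sun tree grey

Derivation:
After 1 (b): row=0 col=0 char='t'
After 2 (h): row=0 col=0 char='t'
After 3 (j): row=1 col=0 char='s'
After 4 (b): row=0 col=11 char='c'
After 5 (w): row=1 col=0 char='s'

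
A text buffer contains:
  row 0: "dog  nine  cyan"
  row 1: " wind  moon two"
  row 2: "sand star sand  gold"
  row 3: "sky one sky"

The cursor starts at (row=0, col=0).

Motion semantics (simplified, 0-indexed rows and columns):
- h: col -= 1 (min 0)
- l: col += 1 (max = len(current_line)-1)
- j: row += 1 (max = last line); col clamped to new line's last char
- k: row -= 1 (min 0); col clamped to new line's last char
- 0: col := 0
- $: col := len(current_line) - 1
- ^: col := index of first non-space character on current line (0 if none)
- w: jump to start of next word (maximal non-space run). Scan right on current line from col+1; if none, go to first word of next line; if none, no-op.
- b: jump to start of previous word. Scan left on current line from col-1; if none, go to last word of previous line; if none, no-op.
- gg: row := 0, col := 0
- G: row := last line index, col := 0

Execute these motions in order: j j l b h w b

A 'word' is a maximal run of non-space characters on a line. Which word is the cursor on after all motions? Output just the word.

Answer: sand

Derivation:
After 1 (j): row=1 col=0 char='_'
After 2 (j): row=2 col=0 char='s'
After 3 (l): row=2 col=1 char='a'
After 4 (b): row=2 col=0 char='s'
After 5 (h): row=2 col=0 char='s'
After 6 (w): row=2 col=5 char='s'
After 7 (b): row=2 col=0 char='s'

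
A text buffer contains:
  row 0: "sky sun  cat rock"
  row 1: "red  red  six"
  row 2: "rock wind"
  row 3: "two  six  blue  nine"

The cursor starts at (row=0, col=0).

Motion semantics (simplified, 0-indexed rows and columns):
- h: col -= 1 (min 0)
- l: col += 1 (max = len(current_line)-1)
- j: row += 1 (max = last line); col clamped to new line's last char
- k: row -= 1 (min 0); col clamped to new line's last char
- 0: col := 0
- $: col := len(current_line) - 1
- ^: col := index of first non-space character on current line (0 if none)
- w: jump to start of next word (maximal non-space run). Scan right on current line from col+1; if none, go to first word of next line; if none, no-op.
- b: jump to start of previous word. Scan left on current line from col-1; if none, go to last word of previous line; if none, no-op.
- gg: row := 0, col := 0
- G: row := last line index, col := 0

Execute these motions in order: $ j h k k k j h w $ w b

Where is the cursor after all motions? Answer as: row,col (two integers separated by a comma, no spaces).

After 1 ($): row=0 col=16 char='k'
After 2 (j): row=1 col=12 char='x'
After 3 (h): row=1 col=11 char='i'
After 4 (k): row=0 col=11 char='t'
After 5 (k): row=0 col=11 char='t'
After 6 (k): row=0 col=11 char='t'
After 7 (j): row=1 col=11 char='i'
After 8 (h): row=1 col=10 char='s'
After 9 (w): row=2 col=0 char='r'
After 10 ($): row=2 col=8 char='d'
After 11 (w): row=3 col=0 char='t'
After 12 (b): row=2 col=5 char='w'

Answer: 2,5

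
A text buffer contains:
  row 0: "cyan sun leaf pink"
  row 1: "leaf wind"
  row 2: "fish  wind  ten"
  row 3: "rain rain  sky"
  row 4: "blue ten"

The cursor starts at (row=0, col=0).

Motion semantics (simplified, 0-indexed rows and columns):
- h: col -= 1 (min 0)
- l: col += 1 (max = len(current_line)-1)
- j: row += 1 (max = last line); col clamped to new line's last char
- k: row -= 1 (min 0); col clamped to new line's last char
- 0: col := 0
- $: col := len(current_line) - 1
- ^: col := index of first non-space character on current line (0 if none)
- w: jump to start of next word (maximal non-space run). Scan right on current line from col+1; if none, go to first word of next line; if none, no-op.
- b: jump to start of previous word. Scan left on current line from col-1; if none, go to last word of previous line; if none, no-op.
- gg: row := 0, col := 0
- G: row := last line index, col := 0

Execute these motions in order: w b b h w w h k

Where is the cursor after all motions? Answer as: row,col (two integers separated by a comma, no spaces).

After 1 (w): row=0 col=5 char='s'
After 2 (b): row=0 col=0 char='c'
After 3 (b): row=0 col=0 char='c'
After 4 (h): row=0 col=0 char='c'
After 5 (w): row=0 col=5 char='s'
After 6 (w): row=0 col=9 char='l'
After 7 (h): row=0 col=8 char='_'
After 8 (k): row=0 col=8 char='_'

Answer: 0,8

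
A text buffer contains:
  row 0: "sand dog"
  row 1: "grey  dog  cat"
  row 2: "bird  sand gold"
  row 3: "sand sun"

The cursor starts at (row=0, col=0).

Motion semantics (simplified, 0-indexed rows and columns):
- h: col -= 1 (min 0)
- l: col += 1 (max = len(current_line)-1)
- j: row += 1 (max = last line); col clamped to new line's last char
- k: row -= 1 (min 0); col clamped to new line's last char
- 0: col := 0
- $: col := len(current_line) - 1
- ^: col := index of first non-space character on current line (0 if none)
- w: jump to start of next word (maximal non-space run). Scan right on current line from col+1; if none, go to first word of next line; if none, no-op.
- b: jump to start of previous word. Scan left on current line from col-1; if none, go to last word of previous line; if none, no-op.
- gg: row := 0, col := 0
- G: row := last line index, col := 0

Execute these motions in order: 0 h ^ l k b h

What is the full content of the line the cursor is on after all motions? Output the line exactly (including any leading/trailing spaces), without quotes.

Answer: sand dog

Derivation:
After 1 (0): row=0 col=0 char='s'
After 2 (h): row=0 col=0 char='s'
After 3 (^): row=0 col=0 char='s'
After 4 (l): row=0 col=1 char='a'
After 5 (k): row=0 col=1 char='a'
After 6 (b): row=0 col=0 char='s'
After 7 (h): row=0 col=0 char='s'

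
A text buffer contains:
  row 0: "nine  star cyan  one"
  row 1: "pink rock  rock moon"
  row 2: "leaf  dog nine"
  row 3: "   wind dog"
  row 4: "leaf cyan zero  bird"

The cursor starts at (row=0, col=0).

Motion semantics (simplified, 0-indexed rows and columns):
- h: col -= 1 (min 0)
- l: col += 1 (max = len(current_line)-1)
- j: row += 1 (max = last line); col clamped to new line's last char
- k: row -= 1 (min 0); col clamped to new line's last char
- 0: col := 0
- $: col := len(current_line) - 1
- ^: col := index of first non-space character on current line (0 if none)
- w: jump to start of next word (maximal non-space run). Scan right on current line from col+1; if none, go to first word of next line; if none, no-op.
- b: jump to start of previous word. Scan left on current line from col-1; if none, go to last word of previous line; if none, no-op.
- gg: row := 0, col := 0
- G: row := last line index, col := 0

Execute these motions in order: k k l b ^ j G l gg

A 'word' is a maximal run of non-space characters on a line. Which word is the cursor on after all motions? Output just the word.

Answer: nine

Derivation:
After 1 (k): row=0 col=0 char='n'
After 2 (k): row=0 col=0 char='n'
After 3 (l): row=0 col=1 char='i'
After 4 (b): row=0 col=0 char='n'
After 5 (^): row=0 col=0 char='n'
After 6 (j): row=1 col=0 char='p'
After 7 (G): row=4 col=0 char='l'
After 8 (l): row=4 col=1 char='e'
After 9 (gg): row=0 col=0 char='n'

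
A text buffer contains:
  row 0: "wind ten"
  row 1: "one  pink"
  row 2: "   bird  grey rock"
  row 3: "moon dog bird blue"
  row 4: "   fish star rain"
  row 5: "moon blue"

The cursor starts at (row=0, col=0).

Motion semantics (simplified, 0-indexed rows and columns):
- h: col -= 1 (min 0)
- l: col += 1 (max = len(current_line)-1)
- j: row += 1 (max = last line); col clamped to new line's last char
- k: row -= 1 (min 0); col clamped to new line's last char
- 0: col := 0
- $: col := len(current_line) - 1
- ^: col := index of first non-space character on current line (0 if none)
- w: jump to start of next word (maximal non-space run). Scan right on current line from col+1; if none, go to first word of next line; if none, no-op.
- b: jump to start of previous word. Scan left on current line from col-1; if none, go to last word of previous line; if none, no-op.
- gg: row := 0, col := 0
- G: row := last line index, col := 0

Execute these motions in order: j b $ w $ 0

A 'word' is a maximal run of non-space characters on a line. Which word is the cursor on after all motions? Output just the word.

Answer: one

Derivation:
After 1 (j): row=1 col=0 char='o'
After 2 (b): row=0 col=5 char='t'
After 3 ($): row=0 col=7 char='n'
After 4 (w): row=1 col=0 char='o'
After 5 ($): row=1 col=8 char='k'
After 6 (0): row=1 col=0 char='o'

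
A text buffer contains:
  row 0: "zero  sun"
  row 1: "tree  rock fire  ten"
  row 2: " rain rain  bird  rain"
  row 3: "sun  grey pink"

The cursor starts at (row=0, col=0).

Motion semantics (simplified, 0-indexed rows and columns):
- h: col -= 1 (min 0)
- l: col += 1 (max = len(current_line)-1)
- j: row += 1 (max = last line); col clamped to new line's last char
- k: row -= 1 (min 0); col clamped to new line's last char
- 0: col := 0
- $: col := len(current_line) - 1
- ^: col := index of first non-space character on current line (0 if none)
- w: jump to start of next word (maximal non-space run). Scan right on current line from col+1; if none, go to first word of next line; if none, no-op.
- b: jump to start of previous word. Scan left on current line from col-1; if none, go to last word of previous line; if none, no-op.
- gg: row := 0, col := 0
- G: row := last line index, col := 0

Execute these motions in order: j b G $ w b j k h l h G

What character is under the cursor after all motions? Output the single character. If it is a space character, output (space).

Answer: s

Derivation:
After 1 (j): row=1 col=0 char='t'
After 2 (b): row=0 col=6 char='s'
After 3 (G): row=3 col=0 char='s'
After 4 ($): row=3 col=13 char='k'
After 5 (w): row=3 col=13 char='k'
After 6 (b): row=3 col=10 char='p'
After 7 (j): row=3 col=10 char='p'
After 8 (k): row=2 col=10 char='_'
After 9 (h): row=2 col=9 char='n'
After 10 (l): row=2 col=10 char='_'
After 11 (h): row=2 col=9 char='n'
After 12 (G): row=3 col=0 char='s'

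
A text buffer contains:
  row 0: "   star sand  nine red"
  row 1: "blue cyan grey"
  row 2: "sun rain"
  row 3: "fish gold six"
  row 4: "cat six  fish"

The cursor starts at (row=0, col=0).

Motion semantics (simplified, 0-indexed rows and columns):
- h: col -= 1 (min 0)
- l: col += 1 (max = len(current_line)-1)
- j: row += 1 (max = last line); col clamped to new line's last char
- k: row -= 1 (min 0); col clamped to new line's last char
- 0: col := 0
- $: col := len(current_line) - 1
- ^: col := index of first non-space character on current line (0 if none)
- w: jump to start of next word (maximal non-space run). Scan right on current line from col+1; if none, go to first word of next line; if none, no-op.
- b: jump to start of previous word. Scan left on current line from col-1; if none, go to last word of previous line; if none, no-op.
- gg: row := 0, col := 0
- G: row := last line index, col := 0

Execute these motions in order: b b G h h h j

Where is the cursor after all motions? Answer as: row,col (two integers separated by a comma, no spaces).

After 1 (b): row=0 col=0 char='_'
After 2 (b): row=0 col=0 char='_'
After 3 (G): row=4 col=0 char='c'
After 4 (h): row=4 col=0 char='c'
After 5 (h): row=4 col=0 char='c'
After 6 (h): row=4 col=0 char='c'
After 7 (j): row=4 col=0 char='c'

Answer: 4,0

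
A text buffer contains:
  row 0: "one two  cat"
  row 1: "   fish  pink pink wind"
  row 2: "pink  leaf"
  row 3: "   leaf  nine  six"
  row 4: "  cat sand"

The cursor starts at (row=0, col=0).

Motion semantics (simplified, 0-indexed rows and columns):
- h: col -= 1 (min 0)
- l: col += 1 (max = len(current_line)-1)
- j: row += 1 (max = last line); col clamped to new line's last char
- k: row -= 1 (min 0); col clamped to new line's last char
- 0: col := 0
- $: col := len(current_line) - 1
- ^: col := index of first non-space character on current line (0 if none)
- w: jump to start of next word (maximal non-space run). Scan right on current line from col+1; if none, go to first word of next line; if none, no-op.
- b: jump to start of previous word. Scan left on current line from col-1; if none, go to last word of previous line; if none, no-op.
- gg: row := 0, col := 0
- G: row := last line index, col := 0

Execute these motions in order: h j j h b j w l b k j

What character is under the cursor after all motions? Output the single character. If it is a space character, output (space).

After 1 (h): row=0 col=0 char='o'
After 2 (j): row=1 col=0 char='_'
After 3 (j): row=2 col=0 char='p'
After 4 (h): row=2 col=0 char='p'
After 5 (b): row=1 col=19 char='w'
After 6 (j): row=2 col=9 char='f'
After 7 (w): row=3 col=3 char='l'
After 8 (l): row=3 col=4 char='e'
After 9 (b): row=3 col=3 char='l'
After 10 (k): row=2 col=3 char='k'
After 11 (j): row=3 col=3 char='l'

Answer: l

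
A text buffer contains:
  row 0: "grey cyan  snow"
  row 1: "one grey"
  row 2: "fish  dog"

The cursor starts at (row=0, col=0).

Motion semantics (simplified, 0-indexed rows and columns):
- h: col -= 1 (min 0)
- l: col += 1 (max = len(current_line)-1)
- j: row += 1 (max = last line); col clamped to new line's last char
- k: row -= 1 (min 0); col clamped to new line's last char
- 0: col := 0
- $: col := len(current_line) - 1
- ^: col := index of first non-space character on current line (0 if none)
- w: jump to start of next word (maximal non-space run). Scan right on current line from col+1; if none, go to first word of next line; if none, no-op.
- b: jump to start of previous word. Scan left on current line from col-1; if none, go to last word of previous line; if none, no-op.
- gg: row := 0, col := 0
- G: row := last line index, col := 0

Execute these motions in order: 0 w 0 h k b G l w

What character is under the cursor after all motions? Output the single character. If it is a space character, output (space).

After 1 (0): row=0 col=0 char='g'
After 2 (w): row=0 col=5 char='c'
After 3 (0): row=0 col=0 char='g'
After 4 (h): row=0 col=0 char='g'
After 5 (k): row=0 col=0 char='g'
After 6 (b): row=0 col=0 char='g'
After 7 (G): row=2 col=0 char='f'
After 8 (l): row=2 col=1 char='i'
After 9 (w): row=2 col=6 char='d'

Answer: d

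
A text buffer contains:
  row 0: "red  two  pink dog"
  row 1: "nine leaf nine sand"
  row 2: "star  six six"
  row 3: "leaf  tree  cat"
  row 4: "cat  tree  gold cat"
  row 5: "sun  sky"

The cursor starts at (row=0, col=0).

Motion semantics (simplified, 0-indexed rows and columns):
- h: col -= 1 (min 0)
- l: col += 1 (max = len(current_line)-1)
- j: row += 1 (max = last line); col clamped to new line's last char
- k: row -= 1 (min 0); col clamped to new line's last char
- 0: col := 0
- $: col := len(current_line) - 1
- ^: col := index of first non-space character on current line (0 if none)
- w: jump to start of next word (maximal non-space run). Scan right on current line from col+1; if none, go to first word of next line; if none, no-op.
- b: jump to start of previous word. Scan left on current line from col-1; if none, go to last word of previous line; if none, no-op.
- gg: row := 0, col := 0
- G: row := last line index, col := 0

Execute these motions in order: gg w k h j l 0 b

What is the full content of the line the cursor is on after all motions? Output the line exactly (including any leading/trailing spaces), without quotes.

Answer: red  two  pink dog

Derivation:
After 1 (gg): row=0 col=0 char='r'
After 2 (w): row=0 col=5 char='t'
After 3 (k): row=0 col=5 char='t'
After 4 (h): row=0 col=4 char='_'
After 5 (j): row=1 col=4 char='_'
After 6 (l): row=1 col=5 char='l'
After 7 (0): row=1 col=0 char='n'
After 8 (b): row=0 col=15 char='d'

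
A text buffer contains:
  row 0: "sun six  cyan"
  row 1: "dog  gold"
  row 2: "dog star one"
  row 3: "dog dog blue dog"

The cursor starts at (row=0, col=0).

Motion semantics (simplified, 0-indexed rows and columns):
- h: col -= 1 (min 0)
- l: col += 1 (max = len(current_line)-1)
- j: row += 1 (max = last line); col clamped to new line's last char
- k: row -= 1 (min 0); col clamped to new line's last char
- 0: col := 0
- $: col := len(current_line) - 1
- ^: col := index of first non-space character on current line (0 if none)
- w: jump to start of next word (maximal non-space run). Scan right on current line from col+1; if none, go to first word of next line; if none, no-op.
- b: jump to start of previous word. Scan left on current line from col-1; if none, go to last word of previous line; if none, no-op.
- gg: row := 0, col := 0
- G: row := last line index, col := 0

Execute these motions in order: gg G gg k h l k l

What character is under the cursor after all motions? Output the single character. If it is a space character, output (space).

Answer: n

Derivation:
After 1 (gg): row=0 col=0 char='s'
After 2 (G): row=3 col=0 char='d'
After 3 (gg): row=0 col=0 char='s'
After 4 (k): row=0 col=0 char='s'
After 5 (h): row=0 col=0 char='s'
After 6 (l): row=0 col=1 char='u'
After 7 (k): row=0 col=1 char='u'
After 8 (l): row=0 col=2 char='n'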